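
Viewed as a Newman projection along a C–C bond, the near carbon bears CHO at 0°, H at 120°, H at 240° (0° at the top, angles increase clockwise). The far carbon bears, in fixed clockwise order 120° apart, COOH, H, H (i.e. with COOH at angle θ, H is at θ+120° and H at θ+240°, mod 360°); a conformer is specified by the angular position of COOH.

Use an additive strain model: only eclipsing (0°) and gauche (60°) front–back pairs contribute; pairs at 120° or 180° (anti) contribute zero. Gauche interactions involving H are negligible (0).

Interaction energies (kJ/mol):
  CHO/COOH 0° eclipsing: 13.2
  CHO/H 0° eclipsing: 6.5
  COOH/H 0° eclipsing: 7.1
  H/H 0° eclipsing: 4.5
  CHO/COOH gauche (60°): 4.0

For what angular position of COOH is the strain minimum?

COOH at 0° is eclipsed. CHO at 0° is eclipsed with COOH at 0° (13.2); H at 120° is eclipsed with H at 120° (4.5); H at 240° is eclipsed with H at 240° (4.5). Total 22.2 kJ/mol.
COOH at 60° is staggered. CHO at 0° is gauche with COOH at 60° (4.0). Total 4.0 kJ/mol.
COOH at 120° is eclipsed. CHO at 0° is eclipsed with H at 0° (6.5); H at 120° is eclipsed with COOH at 120° (7.1); H at 240° is eclipsed with H at 240° (4.5). Total 18.1 kJ/mol.
COOH at 180° (staggered): no non-H gauche contacts → 0.0 kJ/mol.
COOH at 240° is eclipsed. CHO at 0° is eclipsed with H at 0° (6.5); H at 120° is eclipsed with H at 120° (4.5); H at 240° is eclipsed with COOH at 240° (7.1). Total 18.1 kJ/mol.
COOH at 300° is staggered. CHO at 0° is gauche with COOH at 300° (4.0). Total 4.0 kJ/mol.
The minimum (0.0 kJ/mol) occurs with COOH at 180°.

180°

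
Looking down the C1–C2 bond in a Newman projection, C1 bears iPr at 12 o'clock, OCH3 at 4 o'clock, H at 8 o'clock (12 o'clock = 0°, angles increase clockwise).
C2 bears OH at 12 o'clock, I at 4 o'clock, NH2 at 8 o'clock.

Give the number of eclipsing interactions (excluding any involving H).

2

Non-H eclipsing pairs: iPr(0°)/OH(0°); OCH3(120°)/I(120°) — 2 interactions.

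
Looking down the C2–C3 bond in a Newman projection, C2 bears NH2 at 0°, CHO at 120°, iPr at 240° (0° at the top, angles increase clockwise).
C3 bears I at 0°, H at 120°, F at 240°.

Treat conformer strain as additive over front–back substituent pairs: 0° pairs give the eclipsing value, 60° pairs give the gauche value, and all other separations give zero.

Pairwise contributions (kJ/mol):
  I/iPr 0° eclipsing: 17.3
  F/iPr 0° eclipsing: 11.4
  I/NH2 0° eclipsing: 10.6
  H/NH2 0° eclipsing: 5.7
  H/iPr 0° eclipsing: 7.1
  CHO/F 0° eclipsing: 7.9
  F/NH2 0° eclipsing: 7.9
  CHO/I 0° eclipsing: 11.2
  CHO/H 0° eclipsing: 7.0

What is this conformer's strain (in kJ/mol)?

This conformer (eclipsed): NH2–I eclipsed, CHO–H eclipsed, iPr–F eclipsed; 10.6 + 7.0 + 11.4 = 29.0 kJ/mol.

29.0 kJ/mol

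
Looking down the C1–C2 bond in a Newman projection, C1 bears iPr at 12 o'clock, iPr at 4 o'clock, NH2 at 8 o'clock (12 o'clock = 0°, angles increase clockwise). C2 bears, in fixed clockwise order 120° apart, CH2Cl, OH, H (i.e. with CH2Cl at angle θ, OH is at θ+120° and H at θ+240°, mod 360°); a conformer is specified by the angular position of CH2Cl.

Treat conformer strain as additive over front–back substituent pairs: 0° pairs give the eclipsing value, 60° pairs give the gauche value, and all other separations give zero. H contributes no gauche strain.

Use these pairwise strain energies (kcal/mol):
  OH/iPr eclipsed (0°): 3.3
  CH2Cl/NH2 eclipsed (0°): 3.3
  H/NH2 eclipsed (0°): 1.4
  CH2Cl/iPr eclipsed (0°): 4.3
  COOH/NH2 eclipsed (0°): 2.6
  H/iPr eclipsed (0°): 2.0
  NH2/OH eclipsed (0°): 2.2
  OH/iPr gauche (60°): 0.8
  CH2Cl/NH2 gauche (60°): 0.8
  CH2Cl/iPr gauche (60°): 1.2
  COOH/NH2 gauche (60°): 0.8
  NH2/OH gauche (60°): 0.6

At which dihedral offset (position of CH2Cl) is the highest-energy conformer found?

CH2Cl at 0° (eclipsed): iPr(0°)/CH2Cl(0°) eclipsed 4.3; iPr(120°)/OH(120°) eclipsed 3.3; NH2(240°)/H(240°) eclipsed 1.4 → 9.0 kcal/mol.
CH2Cl at 60° (staggered): iPr(0°)/CH2Cl(60°) gauche 1.2; iPr(120°)/CH2Cl(60°) gauche 1.2; iPr(120°)/OH(180°) gauche 0.8; NH2(240°)/OH(180°) gauche 0.6 → 3.8 kcal/mol.
CH2Cl at 120° (eclipsed): iPr(0°)/H(0°) eclipsed 2.0; iPr(120°)/CH2Cl(120°) eclipsed 4.3; NH2(240°)/OH(240°) eclipsed 2.2 → 8.5 kcal/mol.
CH2Cl at 180° (staggered): iPr(0°)/OH(300°) gauche 0.8; iPr(120°)/CH2Cl(180°) gauche 1.2; NH2(240°)/CH2Cl(180°) gauche 0.8; NH2(240°)/OH(300°) gauche 0.6 → 3.4 kcal/mol.
CH2Cl at 240° (eclipsed): iPr(0°)/OH(0°) eclipsed 3.3; iPr(120°)/H(120°) eclipsed 2.0; NH2(240°)/CH2Cl(240°) eclipsed 3.3 → 8.6 kcal/mol.
CH2Cl at 300° (staggered): iPr(0°)/CH2Cl(300°) gauche 1.2; iPr(0°)/OH(60°) gauche 0.8; iPr(120°)/OH(60°) gauche 0.8; NH2(240°)/CH2Cl(300°) gauche 0.8 → 3.6 kcal/mol.
The maximum (9.0 kcal/mol) occurs with CH2Cl at 0°.

0°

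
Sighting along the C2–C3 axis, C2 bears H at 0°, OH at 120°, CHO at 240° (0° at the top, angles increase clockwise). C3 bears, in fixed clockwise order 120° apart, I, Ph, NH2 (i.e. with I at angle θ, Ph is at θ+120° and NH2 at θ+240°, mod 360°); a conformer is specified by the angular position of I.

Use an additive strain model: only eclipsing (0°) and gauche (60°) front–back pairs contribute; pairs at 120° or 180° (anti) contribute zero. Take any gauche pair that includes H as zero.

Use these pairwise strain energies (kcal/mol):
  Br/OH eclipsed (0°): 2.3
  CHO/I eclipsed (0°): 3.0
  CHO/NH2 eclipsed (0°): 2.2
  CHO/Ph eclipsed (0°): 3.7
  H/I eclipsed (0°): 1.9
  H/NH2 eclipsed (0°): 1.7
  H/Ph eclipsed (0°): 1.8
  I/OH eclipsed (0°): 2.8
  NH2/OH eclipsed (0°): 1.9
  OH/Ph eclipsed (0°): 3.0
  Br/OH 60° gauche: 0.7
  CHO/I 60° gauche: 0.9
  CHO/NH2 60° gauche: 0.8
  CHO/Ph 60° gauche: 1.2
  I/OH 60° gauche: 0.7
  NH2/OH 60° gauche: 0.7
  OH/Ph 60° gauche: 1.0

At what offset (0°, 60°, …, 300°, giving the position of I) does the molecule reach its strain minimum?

300°

I at 0° is eclipsed. H at 0° is eclipsed with I at 0° (1.9); OH at 120° is eclipsed with Ph at 120° (3.0); CHO at 240° is eclipsed with NH2 at 240° (2.2). Total 7.1 kcal/mol.
I at 60° is staggered. OH at 120° is gauche with I at 60° (0.7); OH at 120° is gauche with Ph at 180° (1.0); CHO at 240° is gauche with Ph at 180° (1.2); CHO at 240° is gauche with NH2 at 300° (0.8). Total 3.7 kcal/mol.
I at 120° is eclipsed. H at 0° is eclipsed with NH2 at 0° (1.7); OH at 120° is eclipsed with I at 120° (2.8); CHO at 240° is eclipsed with Ph at 240° (3.7). Total 8.2 kcal/mol.
I at 180° is staggered. OH at 120° is gauche with I at 180° (0.7); OH at 120° is gauche with NH2 at 60° (0.7); CHO at 240° is gauche with I at 180° (0.9); CHO at 240° is gauche with Ph at 300° (1.2). Total 3.5 kcal/mol.
I at 240° is eclipsed. H at 0° is eclipsed with Ph at 0° (1.8); OH at 120° is eclipsed with NH2 at 120° (1.9); CHO at 240° is eclipsed with I at 240° (3.0). Total 6.7 kcal/mol.
I at 300° is staggered. OH at 120° is gauche with Ph at 60° (1.0); OH at 120° is gauche with NH2 at 180° (0.7); CHO at 240° is gauche with I at 300° (0.9); CHO at 240° is gauche with NH2 at 180° (0.8). Total 3.4 kcal/mol.
The minimum (3.4 kcal/mol) occurs with I at 300°.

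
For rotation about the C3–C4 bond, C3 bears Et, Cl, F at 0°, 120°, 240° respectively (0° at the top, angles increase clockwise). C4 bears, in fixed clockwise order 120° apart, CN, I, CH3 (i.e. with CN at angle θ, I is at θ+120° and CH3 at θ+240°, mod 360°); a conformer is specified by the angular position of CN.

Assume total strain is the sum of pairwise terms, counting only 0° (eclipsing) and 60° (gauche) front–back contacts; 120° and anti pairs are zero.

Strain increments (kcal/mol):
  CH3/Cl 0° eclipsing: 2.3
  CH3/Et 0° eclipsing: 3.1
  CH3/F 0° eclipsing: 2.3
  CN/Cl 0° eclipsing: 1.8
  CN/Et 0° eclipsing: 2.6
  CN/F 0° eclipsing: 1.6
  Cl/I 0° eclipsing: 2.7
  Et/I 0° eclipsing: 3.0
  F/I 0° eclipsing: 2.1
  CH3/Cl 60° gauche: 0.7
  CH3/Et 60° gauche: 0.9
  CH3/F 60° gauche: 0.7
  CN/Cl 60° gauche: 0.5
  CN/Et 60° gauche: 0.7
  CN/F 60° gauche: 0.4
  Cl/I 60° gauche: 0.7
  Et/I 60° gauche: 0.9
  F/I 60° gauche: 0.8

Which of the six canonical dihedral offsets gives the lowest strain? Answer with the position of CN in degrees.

CN at 0° (eclipsed): Et–CN eclipsed, Cl–I eclipsed, F–CH3 eclipsed; 2.6 + 2.7 + 2.3 = 7.6 kcal/mol.
CN at 60° (staggered): Et–CN gauche, Et–CH3 gauche, Cl–CN gauche, Cl–I gauche, F–I gauche, F–CH3 gauche; 0.7 + 0.9 + 0.5 + 0.7 + 0.8 + 0.7 = 4.3 kcal/mol.
CN at 120° (eclipsed): Et–CH3 eclipsed, Cl–CN eclipsed, F–I eclipsed; 3.1 + 1.8 + 2.1 = 7.0 kcal/mol.
CN at 180° (staggered): Et–I gauche, Et–CH3 gauche, Cl–CN gauche, Cl–CH3 gauche, F–CN gauche, F–I gauche; 0.9 + 0.9 + 0.5 + 0.7 + 0.4 + 0.8 = 4.2 kcal/mol.
CN at 240° (eclipsed): Et–I eclipsed, Cl–CH3 eclipsed, F–CN eclipsed; 3.0 + 2.3 + 1.6 = 6.9 kcal/mol.
CN at 300° (staggered): Et–CN gauche, Et–I gauche, Cl–I gauche, Cl–CH3 gauche, F–CN gauche, F–CH3 gauche; 0.7 + 0.9 + 0.7 + 0.7 + 0.4 + 0.7 = 4.1 kcal/mol.
The minimum (4.1 kcal/mol) occurs with CN at 300°.

300°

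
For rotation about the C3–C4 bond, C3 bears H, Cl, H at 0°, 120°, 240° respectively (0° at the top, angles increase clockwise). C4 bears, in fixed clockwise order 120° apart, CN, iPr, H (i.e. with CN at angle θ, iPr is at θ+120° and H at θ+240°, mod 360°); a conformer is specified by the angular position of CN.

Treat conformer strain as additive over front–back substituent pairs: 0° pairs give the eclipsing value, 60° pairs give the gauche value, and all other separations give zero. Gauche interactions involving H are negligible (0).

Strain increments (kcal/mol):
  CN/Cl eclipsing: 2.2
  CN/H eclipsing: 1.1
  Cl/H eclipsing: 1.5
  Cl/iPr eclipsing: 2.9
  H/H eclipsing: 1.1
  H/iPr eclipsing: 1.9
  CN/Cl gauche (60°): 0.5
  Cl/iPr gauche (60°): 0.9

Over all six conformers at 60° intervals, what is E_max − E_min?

CN at 0° (eclipsed): H–CN eclipsed, Cl–iPr eclipsed, H–H eclipsed; 1.1 + 2.9 + 1.1 = 5.1 kcal/mol.
CN at 60° (staggered): Cl–CN gauche, Cl–iPr gauche; 0.5 + 0.9 = 1.4 kcal/mol.
CN at 120° (eclipsed): H–H eclipsed, Cl–CN eclipsed, H–iPr eclipsed; 1.1 + 2.2 + 1.9 = 5.2 kcal/mol.
CN at 180° (staggered): Cl–CN gauche; 0.5 = 0.5 kcal/mol.
CN at 240° (eclipsed): H–iPr eclipsed, Cl–H eclipsed, H–CN eclipsed; 1.9 + 1.5 + 1.1 = 4.5 kcal/mol.
CN at 300° (staggered): Cl–iPr gauche; 0.9 = 0.9 kcal/mol.
Max at 120° (5.2 kcal/mol), min at 180° (0.5 kcal/mol); barrier = 4.7 kcal/mol.

4.7 kcal/mol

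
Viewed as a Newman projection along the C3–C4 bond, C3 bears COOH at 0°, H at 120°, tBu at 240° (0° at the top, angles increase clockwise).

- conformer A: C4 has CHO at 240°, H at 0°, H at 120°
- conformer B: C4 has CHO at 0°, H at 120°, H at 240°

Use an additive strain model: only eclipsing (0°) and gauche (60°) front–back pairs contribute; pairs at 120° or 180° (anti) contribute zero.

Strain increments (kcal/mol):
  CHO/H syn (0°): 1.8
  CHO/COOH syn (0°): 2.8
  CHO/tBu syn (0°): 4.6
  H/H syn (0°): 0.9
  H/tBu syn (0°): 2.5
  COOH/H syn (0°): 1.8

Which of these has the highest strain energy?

A

A is eclipsed. COOH at 0° is eclipsed with H at 0° (1.8); H at 120° is eclipsed with H at 120° (0.9); tBu at 240° is eclipsed with CHO at 240° (4.6). Total 7.3 kcal/mol.
B is eclipsed. COOH at 0° is eclipsed with CHO at 0° (2.8); H at 120° is eclipsed with H at 120° (0.9); tBu at 240° is eclipsed with H at 240° (2.5). Total 6.2 kcal/mol.
A has the highest total (7.3 kcal/mol).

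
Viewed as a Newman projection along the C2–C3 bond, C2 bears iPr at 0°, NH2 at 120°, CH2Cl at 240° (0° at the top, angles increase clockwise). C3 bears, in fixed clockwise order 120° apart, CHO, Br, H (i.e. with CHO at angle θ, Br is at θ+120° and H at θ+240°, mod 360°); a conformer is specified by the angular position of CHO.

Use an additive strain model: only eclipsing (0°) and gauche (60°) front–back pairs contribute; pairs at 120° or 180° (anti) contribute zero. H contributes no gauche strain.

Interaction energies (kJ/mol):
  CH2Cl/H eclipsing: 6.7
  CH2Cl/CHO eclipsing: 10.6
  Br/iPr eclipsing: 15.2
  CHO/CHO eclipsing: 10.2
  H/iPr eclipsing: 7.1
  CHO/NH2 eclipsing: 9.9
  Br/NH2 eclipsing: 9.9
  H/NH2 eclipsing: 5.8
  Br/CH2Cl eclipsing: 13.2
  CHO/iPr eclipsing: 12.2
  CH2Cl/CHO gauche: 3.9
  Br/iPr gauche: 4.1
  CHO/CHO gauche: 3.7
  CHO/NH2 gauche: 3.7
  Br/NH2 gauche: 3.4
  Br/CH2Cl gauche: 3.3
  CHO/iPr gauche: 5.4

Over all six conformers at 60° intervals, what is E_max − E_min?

CHO at 0° (eclipsed): iPr–CHO eclipsed, NH2–Br eclipsed, CH2Cl–H eclipsed; 12.2 + 9.9 + 6.7 = 28.8 kJ/mol.
CHO at 60° (staggered): iPr–CHO gauche, NH2–CHO gauche, NH2–Br gauche, CH2Cl–Br gauche; 5.4 + 3.7 + 3.4 + 3.3 = 15.8 kJ/mol.
CHO at 120° (eclipsed): iPr–H eclipsed, NH2–CHO eclipsed, CH2Cl–Br eclipsed; 7.1 + 9.9 + 13.2 = 30.2 kJ/mol.
CHO at 180° (staggered): iPr–Br gauche, NH2–CHO gauche, CH2Cl–CHO gauche, CH2Cl–Br gauche; 4.1 + 3.7 + 3.9 + 3.3 = 15.0 kJ/mol.
CHO at 240° (eclipsed): iPr–Br eclipsed, NH2–H eclipsed, CH2Cl–CHO eclipsed; 15.2 + 5.8 + 10.6 = 31.6 kJ/mol.
CHO at 300° (staggered): iPr–CHO gauche, iPr–Br gauche, NH2–Br gauche, CH2Cl–CHO gauche; 5.4 + 4.1 + 3.4 + 3.9 = 16.8 kJ/mol.
Max at 240° (31.6 kJ/mol), min at 180° (15.0 kJ/mol); barrier = 16.6 kJ/mol.

16.6 kJ/mol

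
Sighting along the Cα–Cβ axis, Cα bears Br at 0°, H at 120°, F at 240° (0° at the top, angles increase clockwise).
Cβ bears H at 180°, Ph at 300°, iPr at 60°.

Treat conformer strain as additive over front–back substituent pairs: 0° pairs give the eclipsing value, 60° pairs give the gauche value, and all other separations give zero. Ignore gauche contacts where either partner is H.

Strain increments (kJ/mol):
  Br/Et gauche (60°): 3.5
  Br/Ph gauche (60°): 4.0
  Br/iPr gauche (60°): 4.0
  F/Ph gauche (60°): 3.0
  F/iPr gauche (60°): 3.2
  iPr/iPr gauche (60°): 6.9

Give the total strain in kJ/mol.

11.0 kJ/mol

This conformer (staggered): Br(0°)/Ph(300°) gauche 4.0; Br(0°)/iPr(60°) gauche 4.0; F(240°)/Ph(300°) gauche 3.0 → 11.0 kJ/mol.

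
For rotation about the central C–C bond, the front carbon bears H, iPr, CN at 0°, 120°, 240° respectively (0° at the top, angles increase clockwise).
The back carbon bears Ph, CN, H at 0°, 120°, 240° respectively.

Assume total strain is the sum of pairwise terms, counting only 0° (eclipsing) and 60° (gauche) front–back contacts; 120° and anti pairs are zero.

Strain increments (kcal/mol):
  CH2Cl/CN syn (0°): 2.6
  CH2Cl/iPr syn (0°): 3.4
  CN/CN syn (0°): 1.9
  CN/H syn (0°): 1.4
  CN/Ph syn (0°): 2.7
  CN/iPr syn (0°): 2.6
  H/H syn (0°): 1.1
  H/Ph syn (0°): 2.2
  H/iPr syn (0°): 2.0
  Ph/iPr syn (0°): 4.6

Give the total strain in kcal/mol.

This conformer is eclipsed. H at 0° is eclipsed with Ph at 0° (2.2); iPr at 120° is eclipsed with CN at 120° (2.6); CN at 240° is eclipsed with H at 240° (1.4). Total 6.2 kcal/mol.

6.2 kcal/mol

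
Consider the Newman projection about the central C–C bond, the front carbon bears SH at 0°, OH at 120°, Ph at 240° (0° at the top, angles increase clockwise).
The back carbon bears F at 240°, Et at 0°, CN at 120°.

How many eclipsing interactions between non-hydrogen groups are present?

3

Non-H eclipsing pairs: SH(0°)/Et(0°); OH(120°)/CN(120°); Ph(240°)/F(240°) — 3 interactions.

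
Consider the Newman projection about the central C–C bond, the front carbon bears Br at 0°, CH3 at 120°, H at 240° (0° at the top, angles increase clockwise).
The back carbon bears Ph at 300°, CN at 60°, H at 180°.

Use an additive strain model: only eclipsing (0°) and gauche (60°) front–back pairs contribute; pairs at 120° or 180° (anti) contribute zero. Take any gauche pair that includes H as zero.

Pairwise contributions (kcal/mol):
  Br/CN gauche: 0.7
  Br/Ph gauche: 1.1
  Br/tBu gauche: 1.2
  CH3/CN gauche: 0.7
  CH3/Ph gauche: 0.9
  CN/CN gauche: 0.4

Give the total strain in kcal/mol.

This conformer is staggered. Br at 0° is gauche with Ph at 300° (1.1); Br at 0° is gauche with CN at 60° (0.7); CH3 at 120° is gauche with CN at 60° (0.7). Total 2.5 kcal/mol.

2.5 kcal/mol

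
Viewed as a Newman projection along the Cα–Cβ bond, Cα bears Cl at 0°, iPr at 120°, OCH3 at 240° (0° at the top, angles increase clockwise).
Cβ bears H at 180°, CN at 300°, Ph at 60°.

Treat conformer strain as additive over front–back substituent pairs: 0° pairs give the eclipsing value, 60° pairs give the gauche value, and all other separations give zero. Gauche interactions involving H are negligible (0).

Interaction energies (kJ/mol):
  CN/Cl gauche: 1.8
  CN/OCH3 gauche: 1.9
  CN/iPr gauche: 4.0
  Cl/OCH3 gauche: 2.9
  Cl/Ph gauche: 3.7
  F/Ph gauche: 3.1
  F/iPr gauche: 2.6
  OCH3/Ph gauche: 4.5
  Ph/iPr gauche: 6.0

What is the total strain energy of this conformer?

This conformer (staggered): Cl(0°)/CN(300°) gauche 1.8; Cl(0°)/Ph(60°) gauche 3.7; iPr(120°)/Ph(60°) gauche 6.0; OCH3(240°)/CN(300°) gauche 1.9 → 13.4 kJ/mol.

13.4 kJ/mol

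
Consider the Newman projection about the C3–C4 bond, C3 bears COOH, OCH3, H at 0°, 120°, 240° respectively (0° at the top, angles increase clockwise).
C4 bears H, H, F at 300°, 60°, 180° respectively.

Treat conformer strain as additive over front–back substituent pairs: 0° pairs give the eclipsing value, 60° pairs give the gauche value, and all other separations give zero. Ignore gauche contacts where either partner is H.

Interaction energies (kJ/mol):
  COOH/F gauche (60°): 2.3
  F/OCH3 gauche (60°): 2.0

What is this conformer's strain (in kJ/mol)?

2.0 kJ/mol

This conformer (staggered): OCH3–F gauche; 2.0 = 2.0 kJ/mol.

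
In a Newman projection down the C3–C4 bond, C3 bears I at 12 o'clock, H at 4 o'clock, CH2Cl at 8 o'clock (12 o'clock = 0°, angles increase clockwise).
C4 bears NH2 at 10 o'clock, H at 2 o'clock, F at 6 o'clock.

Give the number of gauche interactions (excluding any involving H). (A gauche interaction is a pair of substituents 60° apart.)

Non-H gauche pairs: I(0°)/NH2(300°); CH2Cl(240°)/NH2(300°); CH2Cl(240°)/F(180°) — 3 interactions.

3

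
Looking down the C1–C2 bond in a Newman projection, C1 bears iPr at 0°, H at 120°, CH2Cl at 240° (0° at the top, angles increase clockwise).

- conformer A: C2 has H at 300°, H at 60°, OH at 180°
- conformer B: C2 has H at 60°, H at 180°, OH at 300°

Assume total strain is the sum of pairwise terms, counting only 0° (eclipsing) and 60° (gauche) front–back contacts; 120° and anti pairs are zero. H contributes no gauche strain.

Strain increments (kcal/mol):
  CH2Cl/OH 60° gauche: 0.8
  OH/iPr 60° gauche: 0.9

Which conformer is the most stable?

A is staggered. CH2Cl at 240° is gauche with OH at 180° (0.8). Total 0.8 kcal/mol.
B is staggered. iPr at 0° is gauche with OH at 300° (0.9); CH2Cl at 240° is gauche with OH at 300° (0.8). Total 1.7 kcal/mol.
A has the lowest total (0.8 kcal/mol).

A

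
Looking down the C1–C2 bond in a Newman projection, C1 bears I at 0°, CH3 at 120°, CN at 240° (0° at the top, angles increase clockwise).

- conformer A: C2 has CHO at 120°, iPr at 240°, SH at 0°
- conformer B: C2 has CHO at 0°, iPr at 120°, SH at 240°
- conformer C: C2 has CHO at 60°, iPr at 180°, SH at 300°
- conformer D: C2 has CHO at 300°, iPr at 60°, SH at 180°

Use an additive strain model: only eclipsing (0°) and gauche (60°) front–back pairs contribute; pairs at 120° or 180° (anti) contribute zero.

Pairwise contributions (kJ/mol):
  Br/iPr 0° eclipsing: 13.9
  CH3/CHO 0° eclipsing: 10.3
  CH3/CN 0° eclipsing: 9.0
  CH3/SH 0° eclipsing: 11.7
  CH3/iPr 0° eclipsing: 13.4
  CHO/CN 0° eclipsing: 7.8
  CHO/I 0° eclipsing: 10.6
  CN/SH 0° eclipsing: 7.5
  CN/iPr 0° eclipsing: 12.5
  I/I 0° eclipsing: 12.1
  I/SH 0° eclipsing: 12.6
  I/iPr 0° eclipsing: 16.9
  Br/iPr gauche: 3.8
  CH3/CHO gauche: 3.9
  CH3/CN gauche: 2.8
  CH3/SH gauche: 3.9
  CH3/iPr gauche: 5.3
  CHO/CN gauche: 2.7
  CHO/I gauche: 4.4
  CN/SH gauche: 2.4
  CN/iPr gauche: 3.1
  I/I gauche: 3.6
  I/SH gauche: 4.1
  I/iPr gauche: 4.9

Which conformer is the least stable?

A

A (eclipsed): I(0°)/SH(0°) eclipsed 12.6; CH3(120°)/CHO(120°) eclipsed 10.3; CN(240°)/iPr(240°) eclipsed 12.5 → 35.4 kJ/mol.
B (eclipsed): I(0°)/CHO(0°) eclipsed 10.6; CH3(120°)/iPr(120°) eclipsed 13.4; CN(240°)/SH(240°) eclipsed 7.5 → 31.5 kJ/mol.
C (staggered): I(0°)/CHO(60°) gauche 4.4; I(0°)/SH(300°) gauche 4.1; CH3(120°)/CHO(60°) gauche 3.9; CH3(120°)/iPr(180°) gauche 5.3; CN(240°)/iPr(180°) gauche 3.1; CN(240°)/SH(300°) gauche 2.4 → 23.2 kJ/mol.
D (staggered): I(0°)/CHO(300°) gauche 4.4; I(0°)/iPr(60°) gauche 4.9; CH3(120°)/iPr(60°) gauche 5.3; CH3(120°)/SH(180°) gauche 3.9; CN(240°)/CHO(300°) gauche 2.7; CN(240°)/SH(180°) gauche 2.4 → 23.6 kJ/mol.
A has the highest total (35.4 kJ/mol).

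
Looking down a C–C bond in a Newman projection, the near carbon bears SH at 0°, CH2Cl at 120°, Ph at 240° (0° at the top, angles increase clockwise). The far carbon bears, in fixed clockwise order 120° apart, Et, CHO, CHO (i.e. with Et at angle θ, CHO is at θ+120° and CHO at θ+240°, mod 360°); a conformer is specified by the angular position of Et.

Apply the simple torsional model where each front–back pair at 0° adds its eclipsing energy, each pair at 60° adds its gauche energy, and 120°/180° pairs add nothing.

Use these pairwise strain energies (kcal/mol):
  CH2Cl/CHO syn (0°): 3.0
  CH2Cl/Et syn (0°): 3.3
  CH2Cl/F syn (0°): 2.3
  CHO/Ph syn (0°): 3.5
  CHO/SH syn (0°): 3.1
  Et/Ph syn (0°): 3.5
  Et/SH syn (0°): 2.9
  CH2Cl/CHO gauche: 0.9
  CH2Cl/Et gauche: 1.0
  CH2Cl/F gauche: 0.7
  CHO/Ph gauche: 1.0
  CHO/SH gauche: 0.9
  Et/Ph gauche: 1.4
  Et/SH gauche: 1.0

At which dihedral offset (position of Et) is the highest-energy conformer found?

Et at 0° is eclipsed. SH at 0° is eclipsed with Et at 0° (2.9); CH2Cl at 120° is eclipsed with CHO at 120° (3.0); Ph at 240° is eclipsed with CHO at 240° (3.5). Total 9.4 kcal/mol.
Et at 60° is staggered. SH at 0° is gauche with Et at 60° (1.0); SH at 0° is gauche with CHO at 300° (0.9); CH2Cl at 120° is gauche with Et at 60° (1.0); CH2Cl at 120° is gauche with CHO at 180° (0.9); Ph at 240° is gauche with CHO at 180° (1.0); Ph at 240° is gauche with CHO at 300° (1.0). Total 5.8 kcal/mol.
Et at 120° is eclipsed. SH at 0° is eclipsed with CHO at 0° (3.1); CH2Cl at 120° is eclipsed with Et at 120° (3.3); Ph at 240° is eclipsed with CHO at 240° (3.5). Total 9.9 kcal/mol.
Et at 180° is staggered. SH at 0° is gauche with CHO at 300° (0.9); SH at 0° is gauche with CHO at 60° (0.9); CH2Cl at 120° is gauche with Et at 180° (1.0); CH2Cl at 120° is gauche with CHO at 60° (0.9); Ph at 240° is gauche with Et at 180° (1.4); Ph at 240° is gauche with CHO at 300° (1.0). Total 6.1 kcal/mol.
Et at 240° is eclipsed. SH at 0° is eclipsed with CHO at 0° (3.1); CH2Cl at 120° is eclipsed with CHO at 120° (3.0); Ph at 240° is eclipsed with Et at 240° (3.5). Total 9.6 kcal/mol.
Et at 300° is staggered. SH at 0° is gauche with Et at 300° (1.0); SH at 0° is gauche with CHO at 60° (0.9); CH2Cl at 120° is gauche with CHO at 60° (0.9); CH2Cl at 120° is gauche with CHO at 180° (0.9); Ph at 240° is gauche with Et at 300° (1.4); Ph at 240° is gauche with CHO at 180° (1.0). Total 6.1 kcal/mol.
The maximum (9.9 kcal/mol) occurs with Et at 120°.

120°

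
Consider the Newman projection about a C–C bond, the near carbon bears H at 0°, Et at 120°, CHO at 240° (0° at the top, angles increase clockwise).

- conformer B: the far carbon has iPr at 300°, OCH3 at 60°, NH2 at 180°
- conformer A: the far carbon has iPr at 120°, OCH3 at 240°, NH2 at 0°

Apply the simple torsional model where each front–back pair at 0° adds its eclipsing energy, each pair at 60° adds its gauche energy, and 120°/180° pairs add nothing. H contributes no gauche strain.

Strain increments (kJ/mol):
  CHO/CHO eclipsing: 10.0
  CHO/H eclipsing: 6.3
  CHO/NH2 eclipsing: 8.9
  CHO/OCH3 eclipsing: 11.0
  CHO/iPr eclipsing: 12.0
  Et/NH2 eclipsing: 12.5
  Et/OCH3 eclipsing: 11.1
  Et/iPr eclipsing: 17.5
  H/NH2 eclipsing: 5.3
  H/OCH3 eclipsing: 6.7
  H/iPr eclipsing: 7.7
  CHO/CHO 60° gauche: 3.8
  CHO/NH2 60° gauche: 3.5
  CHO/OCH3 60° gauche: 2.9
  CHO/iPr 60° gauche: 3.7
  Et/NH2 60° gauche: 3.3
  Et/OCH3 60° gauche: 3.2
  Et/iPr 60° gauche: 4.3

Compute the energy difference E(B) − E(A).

-20.1 kJ/mol

B (staggered): Et–OCH3 gauche, Et–NH2 gauche, CHO–iPr gauche, CHO–NH2 gauche; 3.2 + 3.3 + 3.7 + 3.5 = 13.7 kJ/mol.
A (eclipsed): H–NH2 eclipsed, Et–iPr eclipsed, CHO–OCH3 eclipsed; 5.3 + 17.5 + 11.0 = 33.8 kJ/mol.
E(B) − E(A) = 13.7 − 33.8 = -20.1 kJ/mol.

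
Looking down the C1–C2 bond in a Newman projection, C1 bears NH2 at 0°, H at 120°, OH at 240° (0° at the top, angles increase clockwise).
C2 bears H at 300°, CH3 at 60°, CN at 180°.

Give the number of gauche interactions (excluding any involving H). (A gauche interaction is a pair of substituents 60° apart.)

Non-H gauche pairs: NH2(0°)/CH3(60°); OH(240°)/CN(180°) — 2 interactions.

2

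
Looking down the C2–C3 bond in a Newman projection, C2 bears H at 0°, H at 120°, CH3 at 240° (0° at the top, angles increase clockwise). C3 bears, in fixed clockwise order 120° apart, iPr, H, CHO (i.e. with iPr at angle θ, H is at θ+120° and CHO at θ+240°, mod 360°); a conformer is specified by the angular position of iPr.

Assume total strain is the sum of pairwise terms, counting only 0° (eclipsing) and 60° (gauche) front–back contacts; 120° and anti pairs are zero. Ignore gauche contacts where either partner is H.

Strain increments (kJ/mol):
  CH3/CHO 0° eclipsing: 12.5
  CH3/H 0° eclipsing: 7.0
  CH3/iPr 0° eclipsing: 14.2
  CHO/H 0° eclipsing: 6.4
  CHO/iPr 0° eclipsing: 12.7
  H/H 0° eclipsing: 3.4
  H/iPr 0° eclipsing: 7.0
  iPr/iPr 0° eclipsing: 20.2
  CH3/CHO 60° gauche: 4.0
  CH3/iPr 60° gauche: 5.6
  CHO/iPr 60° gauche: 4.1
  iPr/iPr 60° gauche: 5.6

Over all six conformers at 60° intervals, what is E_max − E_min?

iPr at 0° (eclipsed): H–iPr eclipsed, H–H eclipsed, CH3–CHO eclipsed; 7.0 + 3.4 + 12.5 = 22.9 kJ/mol.
iPr at 60° (staggered): CH3–CHO gauche; 4.0 = 4.0 kJ/mol.
iPr at 120° (eclipsed): H–CHO eclipsed, H–iPr eclipsed, CH3–H eclipsed; 6.4 + 7.0 + 7.0 = 20.4 kJ/mol.
iPr at 180° (staggered): CH3–iPr gauche; 5.6 = 5.6 kJ/mol.
iPr at 240° (eclipsed): H–H eclipsed, H–CHO eclipsed, CH3–iPr eclipsed; 3.4 + 6.4 + 14.2 = 24.0 kJ/mol.
iPr at 300° (staggered): CH3–iPr gauche, CH3–CHO gauche; 5.6 + 4.0 = 9.6 kJ/mol.
Max at 240° (24.0 kJ/mol), min at 60° (4.0 kJ/mol); barrier = 20.0 kJ/mol.

20.0 kJ/mol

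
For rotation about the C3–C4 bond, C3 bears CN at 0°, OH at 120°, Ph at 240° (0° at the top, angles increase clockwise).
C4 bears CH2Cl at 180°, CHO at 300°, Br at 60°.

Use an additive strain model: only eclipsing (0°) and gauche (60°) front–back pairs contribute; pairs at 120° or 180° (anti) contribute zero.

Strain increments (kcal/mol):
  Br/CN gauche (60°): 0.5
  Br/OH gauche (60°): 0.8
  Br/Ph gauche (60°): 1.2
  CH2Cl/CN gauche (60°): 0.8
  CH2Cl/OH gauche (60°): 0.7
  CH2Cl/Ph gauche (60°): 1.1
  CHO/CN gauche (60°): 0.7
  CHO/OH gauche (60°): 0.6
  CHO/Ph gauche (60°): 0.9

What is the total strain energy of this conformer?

4.7 kcal/mol

This conformer is staggered. CN at 0° is gauche with CHO at 300° (0.7); CN at 0° is gauche with Br at 60° (0.5); OH at 120° is gauche with CH2Cl at 180° (0.7); OH at 120° is gauche with Br at 60° (0.8); Ph at 240° is gauche with CH2Cl at 180° (1.1); Ph at 240° is gauche with CHO at 300° (0.9). Total 4.7 kcal/mol.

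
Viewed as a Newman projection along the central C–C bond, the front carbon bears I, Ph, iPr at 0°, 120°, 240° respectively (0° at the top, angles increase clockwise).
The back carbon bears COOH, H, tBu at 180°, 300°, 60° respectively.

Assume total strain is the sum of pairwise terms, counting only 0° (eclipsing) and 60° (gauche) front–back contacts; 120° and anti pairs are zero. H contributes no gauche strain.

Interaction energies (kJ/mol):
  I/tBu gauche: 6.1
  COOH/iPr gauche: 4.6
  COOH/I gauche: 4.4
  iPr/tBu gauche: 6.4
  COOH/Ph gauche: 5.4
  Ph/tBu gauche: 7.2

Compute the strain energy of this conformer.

This conformer (staggered): I–tBu gauche, Ph–COOH gauche, Ph–tBu gauche, iPr–COOH gauche; 6.1 + 5.4 + 7.2 + 4.6 = 23.3 kJ/mol.

23.3 kJ/mol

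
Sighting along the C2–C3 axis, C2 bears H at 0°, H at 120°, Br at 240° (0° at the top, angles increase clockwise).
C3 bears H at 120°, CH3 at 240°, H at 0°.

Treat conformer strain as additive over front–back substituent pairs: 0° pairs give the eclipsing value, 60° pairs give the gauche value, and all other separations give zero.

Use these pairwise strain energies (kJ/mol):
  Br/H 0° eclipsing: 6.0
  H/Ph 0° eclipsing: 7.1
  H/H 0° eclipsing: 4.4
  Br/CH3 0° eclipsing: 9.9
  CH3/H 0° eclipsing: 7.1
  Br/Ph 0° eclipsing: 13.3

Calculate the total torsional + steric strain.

This conformer (eclipsed): H(0°)/H(0°) eclipsed 4.4; H(120°)/H(120°) eclipsed 4.4; Br(240°)/CH3(240°) eclipsed 9.9 → 18.7 kJ/mol.

18.7 kJ/mol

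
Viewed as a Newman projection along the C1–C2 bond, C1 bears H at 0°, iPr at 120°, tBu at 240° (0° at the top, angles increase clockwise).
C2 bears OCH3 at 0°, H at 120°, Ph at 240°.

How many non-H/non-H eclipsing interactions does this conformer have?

1

Non-H eclipsing pairs: tBu(240°)/Ph(240°) — 1 interaction.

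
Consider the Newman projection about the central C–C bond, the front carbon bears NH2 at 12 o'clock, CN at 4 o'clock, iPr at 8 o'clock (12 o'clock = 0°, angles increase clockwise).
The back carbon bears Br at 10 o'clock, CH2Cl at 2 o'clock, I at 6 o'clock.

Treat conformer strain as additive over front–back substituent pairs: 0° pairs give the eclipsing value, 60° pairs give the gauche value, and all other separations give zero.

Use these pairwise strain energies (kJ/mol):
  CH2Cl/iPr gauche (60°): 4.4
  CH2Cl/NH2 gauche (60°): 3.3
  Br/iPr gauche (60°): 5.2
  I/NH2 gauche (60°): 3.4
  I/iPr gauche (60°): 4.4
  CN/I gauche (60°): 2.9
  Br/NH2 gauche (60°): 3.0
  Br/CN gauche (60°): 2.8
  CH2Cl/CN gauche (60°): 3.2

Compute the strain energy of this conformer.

22.0 kJ/mol

This conformer is staggered. NH2 at 0° is gauche with Br at 300° (3.0); NH2 at 0° is gauche with CH2Cl at 60° (3.3); CN at 120° is gauche with CH2Cl at 60° (3.2); CN at 120° is gauche with I at 180° (2.9); iPr at 240° is gauche with Br at 300° (5.2); iPr at 240° is gauche with I at 180° (4.4). Total 22.0 kJ/mol.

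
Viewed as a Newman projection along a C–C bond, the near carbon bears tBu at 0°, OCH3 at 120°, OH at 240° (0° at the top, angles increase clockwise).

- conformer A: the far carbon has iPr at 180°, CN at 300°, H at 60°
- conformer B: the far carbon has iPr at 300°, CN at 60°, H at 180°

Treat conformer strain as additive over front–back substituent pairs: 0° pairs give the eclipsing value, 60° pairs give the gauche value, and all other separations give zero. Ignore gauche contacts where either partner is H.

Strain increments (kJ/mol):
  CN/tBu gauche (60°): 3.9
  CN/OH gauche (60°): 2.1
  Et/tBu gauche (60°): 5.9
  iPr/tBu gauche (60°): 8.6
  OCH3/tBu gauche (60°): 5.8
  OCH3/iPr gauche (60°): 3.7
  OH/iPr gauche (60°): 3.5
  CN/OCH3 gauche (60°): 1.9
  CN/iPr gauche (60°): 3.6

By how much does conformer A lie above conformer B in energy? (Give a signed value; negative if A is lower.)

A is staggered. tBu at 0° is gauche with CN at 300° (3.9); OCH3 at 120° is gauche with iPr at 180° (3.7); OH at 240° is gauche with iPr at 180° (3.5); OH at 240° is gauche with CN at 300° (2.1). Total 13.2 kJ/mol.
B is staggered. tBu at 0° is gauche with iPr at 300° (8.6); tBu at 0° is gauche with CN at 60° (3.9); OCH3 at 120° is gauche with CN at 60° (1.9); OH at 240° is gauche with iPr at 300° (3.5). Total 17.9 kJ/mol.
E(A) − E(B) = 13.2 − 17.9 = -4.7 kJ/mol.

-4.7 kJ/mol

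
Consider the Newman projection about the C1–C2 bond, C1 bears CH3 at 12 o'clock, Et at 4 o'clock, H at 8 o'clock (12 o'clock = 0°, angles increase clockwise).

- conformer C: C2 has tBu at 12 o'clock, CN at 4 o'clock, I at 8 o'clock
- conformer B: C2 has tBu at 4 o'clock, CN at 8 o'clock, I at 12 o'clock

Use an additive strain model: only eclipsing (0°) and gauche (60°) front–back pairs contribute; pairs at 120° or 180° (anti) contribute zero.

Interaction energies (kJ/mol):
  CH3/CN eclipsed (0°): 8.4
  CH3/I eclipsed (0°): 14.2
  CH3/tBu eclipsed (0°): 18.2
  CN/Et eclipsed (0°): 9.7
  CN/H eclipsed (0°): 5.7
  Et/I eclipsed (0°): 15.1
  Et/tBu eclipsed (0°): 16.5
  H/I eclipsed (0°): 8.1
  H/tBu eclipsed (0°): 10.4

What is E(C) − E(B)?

-0.4 kJ/mol

C is eclipsed. CH3 at 0° is eclipsed with tBu at 0° (18.2); Et at 120° is eclipsed with CN at 120° (9.7); H at 240° is eclipsed with I at 240° (8.1). Total 36.0 kJ/mol.
B is eclipsed. CH3 at 0° is eclipsed with I at 0° (14.2); Et at 120° is eclipsed with tBu at 120° (16.5); H at 240° is eclipsed with CN at 240° (5.7). Total 36.4 kJ/mol.
E(C) − E(B) = 36.0 − 36.4 = -0.4 kJ/mol.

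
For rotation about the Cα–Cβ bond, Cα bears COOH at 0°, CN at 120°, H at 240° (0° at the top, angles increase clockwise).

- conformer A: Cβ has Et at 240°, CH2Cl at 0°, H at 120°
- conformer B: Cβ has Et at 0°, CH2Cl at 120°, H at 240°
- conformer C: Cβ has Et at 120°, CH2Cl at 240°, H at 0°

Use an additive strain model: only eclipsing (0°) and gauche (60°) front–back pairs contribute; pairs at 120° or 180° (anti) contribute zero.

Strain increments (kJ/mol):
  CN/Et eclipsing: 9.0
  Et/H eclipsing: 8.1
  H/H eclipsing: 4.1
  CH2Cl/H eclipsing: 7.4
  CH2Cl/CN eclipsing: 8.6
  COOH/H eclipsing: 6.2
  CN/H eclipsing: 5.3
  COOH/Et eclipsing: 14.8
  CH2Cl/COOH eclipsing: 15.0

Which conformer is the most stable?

C

A (eclipsed): COOH(0°)/CH2Cl(0°) eclipsed 15.0; CN(120°)/H(120°) eclipsed 5.3; H(240°)/Et(240°) eclipsed 8.1 → 28.4 kJ/mol.
B (eclipsed): COOH(0°)/Et(0°) eclipsed 14.8; CN(120°)/CH2Cl(120°) eclipsed 8.6; H(240°)/H(240°) eclipsed 4.1 → 27.5 kJ/mol.
C (eclipsed): COOH(0°)/H(0°) eclipsed 6.2; CN(120°)/Et(120°) eclipsed 9.0; H(240°)/CH2Cl(240°) eclipsed 7.4 → 22.6 kJ/mol.
C has the lowest total (22.6 kJ/mol).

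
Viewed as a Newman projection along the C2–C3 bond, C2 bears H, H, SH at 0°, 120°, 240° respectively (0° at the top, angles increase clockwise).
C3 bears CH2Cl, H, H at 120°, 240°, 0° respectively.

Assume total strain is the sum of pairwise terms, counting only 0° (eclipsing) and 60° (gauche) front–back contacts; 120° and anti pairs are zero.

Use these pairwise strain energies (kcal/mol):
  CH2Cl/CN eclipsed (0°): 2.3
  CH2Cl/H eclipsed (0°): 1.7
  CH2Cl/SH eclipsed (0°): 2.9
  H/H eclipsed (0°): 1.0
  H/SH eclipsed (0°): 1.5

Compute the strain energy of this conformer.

4.2 kcal/mol

This conformer (eclipsed): H–H eclipsed, H–CH2Cl eclipsed, SH–H eclipsed; 1.0 + 1.7 + 1.5 = 4.2 kcal/mol.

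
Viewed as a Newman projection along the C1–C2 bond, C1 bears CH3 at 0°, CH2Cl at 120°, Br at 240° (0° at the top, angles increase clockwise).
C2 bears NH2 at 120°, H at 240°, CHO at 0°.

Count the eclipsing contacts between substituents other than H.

Non-H eclipsing pairs: CH3(0°)/CHO(0°); CH2Cl(120°)/NH2(120°) — 2 interactions.

2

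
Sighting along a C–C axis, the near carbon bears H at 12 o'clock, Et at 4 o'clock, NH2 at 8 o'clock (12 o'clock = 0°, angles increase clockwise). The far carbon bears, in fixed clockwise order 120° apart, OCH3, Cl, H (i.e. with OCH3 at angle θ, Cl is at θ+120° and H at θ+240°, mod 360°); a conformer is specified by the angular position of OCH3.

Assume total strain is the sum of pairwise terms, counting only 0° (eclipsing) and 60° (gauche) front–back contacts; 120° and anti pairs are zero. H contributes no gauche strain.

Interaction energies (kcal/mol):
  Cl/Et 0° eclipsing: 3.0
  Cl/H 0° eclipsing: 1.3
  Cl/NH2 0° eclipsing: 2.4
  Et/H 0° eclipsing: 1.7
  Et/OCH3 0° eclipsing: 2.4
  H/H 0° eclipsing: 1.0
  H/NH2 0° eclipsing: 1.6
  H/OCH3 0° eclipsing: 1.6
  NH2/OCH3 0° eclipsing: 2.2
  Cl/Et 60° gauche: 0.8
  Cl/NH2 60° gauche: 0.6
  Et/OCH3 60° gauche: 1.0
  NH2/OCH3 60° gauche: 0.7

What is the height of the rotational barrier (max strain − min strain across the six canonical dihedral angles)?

4.7 kcal/mol

OCH3 at 0° (eclipsed): H(0°)/OCH3(0°) eclipsed 1.6; Et(120°)/Cl(120°) eclipsed 3.0; NH2(240°)/H(240°) eclipsed 1.6 → 6.2 kcal/mol.
OCH3 at 60° (staggered): Et(120°)/OCH3(60°) gauche 1.0; Et(120°)/Cl(180°) gauche 0.8; NH2(240°)/Cl(180°) gauche 0.6 → 2.4 kcal/mol.
OCH3 at 120° (eclipsed): H(0°)/H(0°) eclipsed 1.0; Et(120°)/OCH3(120°) eclipsed 2.4; NH2(240°)/Cl(240°) eclipsed 2.4 → 5.8 kcal/mol.
OCH3 at 180° (staggered): Et(120°)/OCH3(180°) gauche 1.0; NH2(240°)/OCH3(180°) gauche 0.7; NH2(240°)/Cl(300°) gauche 0.6 → 2.3 kcal/mol.
OCH3 at 240° (eclipsed): H(0°)/Cl(0°) eclipsed 1.3; Et(120°)/H(120°) eclipsed 1.7; NH2(240°)/OCH3(240°) eclipsed 2.2 → 5.2 kcal/mol.
OCH3 at 300° (staggered): Et(120°)/Cl(60°) gauche 0.8; NH2(240°)/OCH3(300°) gauche 0.7 → 1.5 kcal/mol.
Max at 0° (6.2 kcal/mol), min at 300° (1.5 kcal/mol); barrier = 4.7 kcal/mol.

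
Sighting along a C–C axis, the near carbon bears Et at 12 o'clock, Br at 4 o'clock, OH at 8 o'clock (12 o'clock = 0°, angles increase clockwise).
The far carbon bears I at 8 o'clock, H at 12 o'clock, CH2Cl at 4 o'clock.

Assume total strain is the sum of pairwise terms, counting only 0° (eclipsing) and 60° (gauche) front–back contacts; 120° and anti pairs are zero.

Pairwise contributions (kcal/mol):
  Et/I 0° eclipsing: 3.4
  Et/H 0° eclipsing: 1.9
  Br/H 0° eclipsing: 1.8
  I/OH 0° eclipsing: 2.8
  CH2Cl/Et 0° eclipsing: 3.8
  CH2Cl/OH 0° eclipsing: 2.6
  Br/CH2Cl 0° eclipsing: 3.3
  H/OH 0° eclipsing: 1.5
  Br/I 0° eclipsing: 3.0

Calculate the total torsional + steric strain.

8.0 kcal/mol

This conformer (eclipsed): Et(0°)/H(0°) eclipsed 1.9; Br(120°)/CH2Cl(120°) eclipsed 3.3; OH(240°)/I(240°) eclipsed 2.8 → 8.0 kcal/mol.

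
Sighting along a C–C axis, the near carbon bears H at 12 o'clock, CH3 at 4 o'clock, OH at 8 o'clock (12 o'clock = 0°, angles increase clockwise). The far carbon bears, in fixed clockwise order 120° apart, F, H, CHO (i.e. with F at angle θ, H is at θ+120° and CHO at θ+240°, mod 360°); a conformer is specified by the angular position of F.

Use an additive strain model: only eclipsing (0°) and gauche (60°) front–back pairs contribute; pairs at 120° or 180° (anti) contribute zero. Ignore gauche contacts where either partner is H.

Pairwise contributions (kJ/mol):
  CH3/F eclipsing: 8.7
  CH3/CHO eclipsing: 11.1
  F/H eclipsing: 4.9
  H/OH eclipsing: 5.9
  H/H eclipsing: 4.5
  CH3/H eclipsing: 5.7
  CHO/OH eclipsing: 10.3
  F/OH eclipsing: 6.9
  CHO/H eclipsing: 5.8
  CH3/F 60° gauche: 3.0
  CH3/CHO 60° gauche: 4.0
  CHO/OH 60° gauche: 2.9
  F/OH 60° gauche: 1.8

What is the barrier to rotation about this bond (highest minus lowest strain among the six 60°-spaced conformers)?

16.6 kJ/mol

F at 0° is eclipsed. H at 0° is eclipsed with F at 0° (4.9); CH3 at 120° is eclipsed with H at 120° (5.7); OH at 240° is eclipsed with CHO at 240° (10.3). Total 20.9 kJ/mol.
F at 60° is staggered. CH3 at 120° is gauche with F at 60° (3.0); OH at 240° is gauche with CHO at 300° (2.9). Total 5.9 kJ/mol.
F at 120° is eclipsed. H at 0° is eclipsed with CHO at 0° (5.8); CH3 at 120° is eclipsed with F at 120° (8.7); OH at 240° is eclipsed with H at 240° (5.9). Total 20.4 kJ/mol.
F at 180° is staggered. CH3 at 120° is gauche with F at 180° (3.0); CH3 at 120° is gauche with CHO at 60° (4.0); OH at 240° is gauche with F at 180° (1.8). Total 8.8 kJ/mol.
F at 240° is eclipsed. H at 0° is eclipsed with H at 0° (4.5); CH3 at 120° is eclipsed with CHO at 120° (11.1); OH at 240° is eclipsed with F at 240° (6.9). Total 22.5 kJ/mol.
F at 300° is staggered. CH3 at 120° is gauche with CHO at 180° (4.0); OH at 240° is gauche with F at 300° (1.8); OH at 240° is gauche with CHO at 180° (2.9). Total 8.7 kJ/mol.
Max at 240° (22.5 kJ/mol), min at 60° (5.9 kJ/mol); barrier = 16.6 kJ/mol.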